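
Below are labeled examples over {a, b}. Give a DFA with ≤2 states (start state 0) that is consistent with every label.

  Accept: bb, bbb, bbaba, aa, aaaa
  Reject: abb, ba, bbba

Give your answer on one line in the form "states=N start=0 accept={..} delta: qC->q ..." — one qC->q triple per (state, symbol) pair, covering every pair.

Fold the examples into a partial DFA from state 0: repeatedly fix the first undefined (state, symbol) met by the shortest-then-alphabetical prefix, trying targets in increasing order and rejecting any under which an Accept and a Reject string meet in one state with the same remainder; add a state when all current targets are rejected. Accepting states are where Accept strings end.
a: 0a undefined. 0a->0: no, bb/abb meet in 0 with "bb" left. Open state 1: 0a->1.
b: 0b undefined. 0b->0: ok.
aa: 1a undefined. 1a->0: ok.
ab: 1b undefined. 1b->0: no, bb/abb meet in 0. 1b->1: ok.
All examples now run through 2 states with every (state, symbol) defined. Accept strings end in {0}, Reject strings end in {1}; accept={0}.

states=2 start=0 accept={0} delta: 0a->1 0b->0 1a->0 1b->1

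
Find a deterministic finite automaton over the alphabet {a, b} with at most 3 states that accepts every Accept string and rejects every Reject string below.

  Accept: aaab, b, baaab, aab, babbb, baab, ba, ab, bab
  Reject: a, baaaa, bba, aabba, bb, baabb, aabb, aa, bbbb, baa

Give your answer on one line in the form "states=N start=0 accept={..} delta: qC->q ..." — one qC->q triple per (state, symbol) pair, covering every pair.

states=3 start=0 accept={1,2} delta: 0a->0 0b->1 1a->2 1b->0 2a->0 2b->1

Fold the examples into a partial DFA from state 0: repeatedly fix the first undefined (state, symbol) met by the shortest-then-alphabetical prefix, trying targets in increasing order and rejecting any under which an Accept and a Reject string meet in one state with the same remainder; add a state when all current targets are rejected. Accepting states are where Accept strings end.
a: 0a undefined. 0a->0: ok.
b: 0b undefined. 0b->0: no, aaab/a meet in 0. Open state 1: 0b->1.
ba: 1a undefined. 1a->0: no, ba/a meet in 0. 1a->1: no, aaab/baaaa meet in 1. Open state 2: 1a->2.
bb: 1b undefined. 1b->0: ok.
baa: 2a undefined. 2a->0: ok.
bab: 2b undefined. 2b->0: no, babbb/a meet in 0. 2b->1: ok.
All examples now run through 3 states with every (state, symbol) defined. Accept strings end in {1,2}, Reject strings end in {0}; accept={1,2}.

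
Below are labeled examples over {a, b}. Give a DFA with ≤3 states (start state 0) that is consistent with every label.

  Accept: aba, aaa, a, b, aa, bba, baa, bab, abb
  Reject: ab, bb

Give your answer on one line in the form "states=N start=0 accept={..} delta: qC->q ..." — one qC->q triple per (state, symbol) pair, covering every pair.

states=3 start=0 accept={0,1} delta: 0a->1 0b->1 1a->0 1b->2 2a->0 2b->0

Grow the machine one transition at a time. Run the examples from 0; the earliest place one falls off (shortest prefix, ties alphabetical) gets sent to the lowest-numbered state that keeps every Accept/Reject pair distinguishable — a pair clashes when both reach the same state with identical unread suffix — and to a fresh state only if none does.
a: 0a undefined. 0a->0: no, b/ab meet in 0 with "b" left. Open state 1: 0a->1.
b: 0b undefined. 0b->0: no, b/bb meet in 0. 0b->1: ok.
aa: 1a undefined. 1a->0: ok.
ab: 1b undefined. 1b->0: no, aa/ab meet in 0. 1b->1: no, aaa/ab meet in 1. Open state 2: 1b->2.
aba: 2a undefined. 2a->0: ok.
abb: 2b undefined. 2b->0: ok.
All examples now run through 3 states with every (state, symbol) defined. Accept strings end in {0,1}, Reject strings end in {2}; accept={0,1}.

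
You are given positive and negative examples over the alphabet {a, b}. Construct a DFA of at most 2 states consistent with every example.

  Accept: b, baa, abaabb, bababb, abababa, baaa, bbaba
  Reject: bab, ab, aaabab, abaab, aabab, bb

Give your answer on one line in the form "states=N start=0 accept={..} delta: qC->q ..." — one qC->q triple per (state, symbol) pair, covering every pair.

Fold the examples into a partial DFA from state 0: repeatedly fix the first undefined (state, symbol) met by the shortest-then-alphabetical prefix, trying targets in increasing order and rejecting any under which an Accept and a Reject string meet in one state with the same remainder; add a state when all current targets are rejected. Accepting states are where Accept strings end.
a: 0a undefined. 0a->0: no, b/ab meet in 0 with "b" left. Open state 1: 0a->1.
b: 0b undefined. 0b->0: no, b/bb meet in 0. 0b->1: ok.
aa: 1a undefined. 1a->0: no, b/bab meet in 1. 1a->1: ok.
ab: 1b undefined. 1b->0: ok.
All examples now run through 2 states with every (state, symbol) defined. Accept strings end in {1}, Reject strings end in {0}; accept={1}.

states=2 start=0 accept={1} delta: 0a->1 0b->1 1a->1 1b->0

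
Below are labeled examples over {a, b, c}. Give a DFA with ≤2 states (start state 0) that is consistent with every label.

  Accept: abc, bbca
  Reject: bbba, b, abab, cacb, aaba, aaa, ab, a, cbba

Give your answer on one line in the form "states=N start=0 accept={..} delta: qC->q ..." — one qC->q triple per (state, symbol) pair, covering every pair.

Fold the examples into a partial DFA from state 0: repeatedly fix the first undefined (state, symbol) met by the shortest-then-alphabetical prefix, trying targets in increasing order and rejecting any under which an Accept and a Reject string meet in one state with the same remainder; add a state when all current targets are rejected. Accepting states are where Accept strings end.
a: 0a undefined. 0a->0: ok.
b: 0b undefined. 0b->0: ok.
c: 0c undefined. 0c->0: no, abc/bbba meet in 0. Open state 1: 0c->1.
ca: 1a undefined. 1a->0: no, bbca/bbba meet in 0. 1a->1: ok.
cb: 1b undefined. 1b->0: ok.
cac: 1c undefined. 1c->0: ok.
All examples now run through 2 states with every (state, symbol) defined. Accept strings end in {1}, Reject strings end in {0}; accept={1}.

states=2 start=0 accept={1} delta: 0a->0 0b->0 0c->1 1a->1 1b->0 1c->0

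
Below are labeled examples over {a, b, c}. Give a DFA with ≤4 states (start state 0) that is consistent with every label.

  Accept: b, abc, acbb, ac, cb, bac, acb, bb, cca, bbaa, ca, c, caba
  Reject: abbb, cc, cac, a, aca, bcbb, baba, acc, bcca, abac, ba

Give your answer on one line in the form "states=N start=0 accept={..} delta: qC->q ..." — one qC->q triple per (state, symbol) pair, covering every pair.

Fold the examples into a partial DFA from state 0: repeatedly fix the first undefined (state, symbol) met by the shortest-then-alphabetical prefix, trying targets in increasing order and rejecting any under which an Accept and a Reject string meet in one state with the same remainder; add a state when all current targets are rejected. Accepting states are where Accept strings end.
a: 0a undefined. 0a->0: no, bac/abac meet in 0 with "bac" left. Open state 1: 0a->1.
b: 0b undefined. 0b->0: no, cca/bcca meet in 0 with "cca" left. 0b->1: no, b/a meet in 1. Open state 2: 0b->2.
c: 0c undefined. 0c->0: no, ac/cac meet in 1 with "c" left. 0c->1: no, ac/cc meet in 1 with "c" left. 0c->2: no, bac/cac meet in 2 with "ac" left. Open state 3: 0c->3.
ab: 1b undefined. 1b->0: no, ac/abac meet in 1 with "c" left. 1b->1: ok.
ac: 1c undefined. 1c->0: no, c/acc meet in 3. 1c->1: no, abc/abbb meet in 1. 1c->2: ok.
ba: 2a undefined. 2a->0: ok.
bb: 2b undefined. 2b->0: no, acb/aca meet in 0. 2b->1: no, acbb/abbb meet in 1. 2b->2: no, bbaa/abbb meet in 1. 2b->3: ok.
bc: 2c undefined. 2c->0: no, bac/bcbb meet in 3. 2c->1: ok.
ca: 3a undefined. 3a->0: no, bac/cac meet in 3. 3a->1: no, b/cac meet in 2. 3a->2: no, bbaa/aca meet in 0. 3a->3: ok.
cb: 3b undefined. 3b->0: no, acbb/aca meet in 0. 3b->1: no, acbb/abbb meet in 1. 3b->2: no, caba/aca meet in 0. 3b->3: ok.
cc: 3c undefined. 3c->0: no, cca/abbb meet in 1. 3c->1: ok.
aba: 1a undefined. 1a->0: no, acbb/abac meet in 3. 1a->1: no, b/abac meet in 2. 1a->2: ok.
All examples now run through 4 states with every (state, symbol) defined. Accept strings end in {2,3}, Reject strings end in {0,1}; accept={2,3}.

states=4 start=0 accept={2,3} delta: 0a->1 0b->2 0c->3 1a->2 1b->1 1c->2 2a->0 2b->3 2c->1 3a->3 3b->3 3c->1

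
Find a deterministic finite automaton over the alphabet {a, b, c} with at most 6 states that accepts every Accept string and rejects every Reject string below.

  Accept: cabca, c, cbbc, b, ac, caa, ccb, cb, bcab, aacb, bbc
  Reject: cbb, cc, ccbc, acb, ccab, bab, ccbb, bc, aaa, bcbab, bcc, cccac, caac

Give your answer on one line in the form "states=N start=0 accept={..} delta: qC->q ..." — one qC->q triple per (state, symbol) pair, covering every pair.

State merging on the prefix tree: take the shortest (then alphabetical) example prefix whose next move is undefined and point that move at state 0, else 1, else 2, ...; a target is out if some Accept/Reject pair would then sit in one state with the same input left (inseparable). If every existing state is out, open a new one.
a: 0a undefined. 0a->0: no, cb/acb meet in 0 with "cb" left. Open state 1: 0a->1.
b: 0b undefined. 0b->0: no, c/bc meet in 0 with "c" left. 0b->1: no, ac/bc meet in 1 with "c" left. Open state 2: 0b->2.
c: 0c undefined. 0c->0: no, c/cc meet in 0. 0c->1: no, ac/cc meet in 1 with "c" left. 0c->2: no, bcab/ccab meet in 2 with "cab" left. Open state 3: 0c->3.
aa: 1a undefined. 1a->0: ok.
ac: 1c undefined. 1c->0: no, b/acb meet in 2. 1c->1: no, ac/aaa meet in 1. 1c->2: ok.
ba: 2a undefined. 2a->0: no, b/bab meet in 2. 2a->1: ok.
bb: 2b undefined. 2b->0: ok.
bc: 2c undefined. 2c->0: no, c/bcc meet in 3. 2c->1: no, b/bcc meet in 2. 2c->2: no, b/bc meet in 2. 2c->3: no, c/bc meet in 3. Open state 4: 2c->4.
ca: 3a undefined. 3a->0: no, b/caac meet in 2. 3a->1: no, c/caac meet in 3. 3a->2: no, cabca/caac meet in 2. 3a->3: ok.
cb: 3b undefined. 3b->0: no, cbbc/bc meet in 4. 3b->1: no, cabca/aaa meet in 1. 3b->2: ok.
cc: 3c undefined. 3c->0: ok.
bab: 1b undefined. 1b->0: ok.
bca: 4a undefined. 4a->0: no, cabca/cbb meet in 0. 4a->1: no, cabca/aaa meet in 1. 4a->2: no, bcab/cbb meet in 0. 4a->3: ok.
bcb: 4b undefined. 4b->0: ok.
bcc: 4c undefined. 4c->0: ok.
All examples now run through 5 states with every (state, symbol) defined. Accept strings end in {2,3}, Reject strings end in {0,1,4}; accept={2,3}.

states=5 start=0 accept={2,3} delta: 0a->1 0b->2 0c->3 1a->0 1b->0 1c->2 2a->1 2b->0 2c->4 3a->3 3b->2 3c->0 4a->3 4b->0 4c->0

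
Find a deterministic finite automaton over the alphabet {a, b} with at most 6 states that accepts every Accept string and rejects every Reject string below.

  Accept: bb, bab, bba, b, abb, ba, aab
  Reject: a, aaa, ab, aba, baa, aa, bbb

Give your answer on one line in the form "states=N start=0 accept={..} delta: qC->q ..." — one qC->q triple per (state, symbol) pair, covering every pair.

Fold the examples into a partial DFA from state 0: repeatedly fix the first undefined (state, symbol) met by the shortest-then-alphabetical prefix, trying targets in increasing order and rejecting any under which an Accept and a Reject string meet in one state with the same remainder; add a state when all current targets are rejected. Accepting states are where Accept strings end.
a: 0a undefined. 0a->0: no, b/ab meet in 0 with "b" left. Open state 1: 0a->1.
b: 0b undefined. 0b->0: no, bb/bbb meet in 0. 0b->1: no, bb/ab meet in 1 with "b" left. Open state 2: 0b->2.
aa: 1a undefined. 1a->0: ok.
ab: 1b undefined. 1b->0: ok.
ba: 2a undefined. 2a->0: no, ba/ab meet in 0. 2a->1: no, bab/ab meet in 0. 2a->2: no, b/baa meet in 2. Open state 3: 2a->3.
bb: 2b undefined. 2b->0: no, bb/ab meet in 0. 2b->1: no, bb/a meet in 1. 2b->2: no, bb/bbb meet in 2. 2b->3: no, bab/bbb meet in 3 with "b" left. Open state 4: 2b->4.
baa: 3a undefined. 3a->0: ok.
bab: 3b undefined. 3b->0: no, bab/ab meet in 0. 3b->1: no, bab/a meet in 1. 3b->2: ok.
bba: 4a undefined. 4a->0: no, bba/ab meet in 0. 4a->1: no, bba/a meet in 1. 4a->2: ok.
bbb: 4b undefined. 4b->0: ok.
All examples now run through 5 states with every (state, symbol) defined. Accept strings end in {2,3,4}, Reject strings end in {0,1}; accept={2,3,4}.

states=5 start=0 accept={2,3,4} delta: 0a->1 0b->2 1a->0 1b->0 2a->3 2b->4 3a->0 3b->2 4a->2 4b->0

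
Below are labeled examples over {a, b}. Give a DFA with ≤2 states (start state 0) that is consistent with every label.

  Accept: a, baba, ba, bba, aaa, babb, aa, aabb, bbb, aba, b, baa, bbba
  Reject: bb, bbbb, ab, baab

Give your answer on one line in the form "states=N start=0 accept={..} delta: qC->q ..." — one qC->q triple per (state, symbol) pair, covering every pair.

Grow the machine one transition at a time. Run the examples from 0; the earliest place one falls off (shortest prefix, ties alphabetical) gets sent to the lowest-numbered state that keeps every Accept/Reject pair distinguishable — a pair clashes when both reach the same state with identical unread suffix — and to a fresh state only if none does.
a: 0a undefined. 0a->0: no, aabb/bb meet in 0 with "bb" left. Open state 1: 0a->1.
b: 0b undefined. 0b->0: no, bbb/bb meet in 0. 0b->1: ok.
aa: 1a undefined. 1a->0: no, babb/bb meet in 1 with "b" left. 1a->1: ok.
ab: 1b undefined. 1b->0: ok.
All examples now run through 2 states with every (state, symbol) defined. Accept strings end in {1}, Reject strings end in {0}; accept={1}.

states=2 start=0 accept={1} delta: 0a->1 0b->1 1a->1 1b->0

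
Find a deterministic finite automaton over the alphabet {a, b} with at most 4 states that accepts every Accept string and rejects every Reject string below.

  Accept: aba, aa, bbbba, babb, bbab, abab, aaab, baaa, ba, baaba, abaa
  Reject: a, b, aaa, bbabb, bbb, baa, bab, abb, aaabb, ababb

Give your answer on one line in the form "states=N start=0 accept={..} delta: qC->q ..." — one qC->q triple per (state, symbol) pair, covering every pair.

states=4 start=0 accept={0,2,3} delta: 0a->1 0b->1 1a->0 1b->2 2a->3 2b->1 3a->0 3b->0

Fold the examples into a partial DFA from state 0: repeatedly fix the first undefined (state, symbol) met by the shortest-then-alphabetical prefix, trying targets in increasing order and rejecting any under which an Accept and a Reject string meet in one state with the same remainder; add a state when all current targets are rejected. Accepting states are where Accept strings end.
a: 0a undefined. 0a->0: no, aa/a meet in 0. Open state 1: 0a->1.
b: 0b undefined. 0b->0: no, aa/baa meet in 1 with "a" left. 0b->1: ok.
aa: 1a undefined. 1a->0: ok.
ab: 1b undefined. 1b->0: no, aba/a meet in 1. 1b->1: no, babb/a meet in 1. Open state 2: 1b->2.
aba: 2a undefined. 2a->0: no, babb/bbabb meet in 2. 2a->1: no, aba/a meet in 1. 2a->2: no, bbab/bbb meet in 2 with "b" left. Open state 3: 2a->3.
abb: 2b undefined. 2b->0: no, aa/bbb meet in 0. 2b->1: ok.
abaa: 3a undefined. 3a->0: ok.
abab: 3b undefined. 3b->0: ok.
All examples now run through 4 states with every (state, symbol) defined. Accept strings end in {0,2,3}, Reject strings end in {1}; accept={0,2,3}.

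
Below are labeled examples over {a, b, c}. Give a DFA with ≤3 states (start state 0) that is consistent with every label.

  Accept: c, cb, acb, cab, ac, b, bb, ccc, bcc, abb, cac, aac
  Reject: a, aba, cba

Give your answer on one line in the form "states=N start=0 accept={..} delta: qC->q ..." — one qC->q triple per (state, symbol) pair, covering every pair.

states=2 start=0 accept={1} delta: 0a->0 0b->1 0c->1 1a->0 1b->1 1c->0

Fold the examples into a partial DFA from state 0: repeatedly fix the first undefined (state, symbol) met by the shortest-then-alphabetical prefix, trying targets in increasing order and rejecting any under which an Accept and a Reject string meet in one state with the same remainder; add a state when all current targets are rejected. Accepting states are where Accept strings end.
a: 0a undefined. 0a->0: ok.
b: 0b undefined. 0b->0: no, b/a meet in 0. Open state 1: 0b->1.
c: 0c undefined. 0c->0: no, c/a meet in 0. 0c->1: ok.
bb: 1b undefined. 1b->0: no, cb/a meet in 0. 1b->1: ok.
bc: 1c undefined. 1c->0: ok.
ca: 1a undefined. 1a->0: ok.
All examples now run through 2 states with every (state, symbol) defined. Accept strings end in {1}, Reject strings end in {0}; accept={1}.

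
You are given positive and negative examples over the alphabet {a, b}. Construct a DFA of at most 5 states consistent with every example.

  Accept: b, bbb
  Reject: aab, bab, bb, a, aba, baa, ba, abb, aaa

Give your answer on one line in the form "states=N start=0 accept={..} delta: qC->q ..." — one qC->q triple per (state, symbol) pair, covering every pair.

State merging on the prefix tree: take the shortest (then alphabetical) example prefix whose next move is undefined and point that move at state 0, else 1, else 2, ...; a target is out if some Accept/Reject pair would then sit in one state with the same input left (inseparable). If every existing state is out, open a new one.
a: 0a undefined. 0a->0: no, b/aab meet in 0 with "b" left. Open state 1: 0a->1.
b: 0b undefined. 0b->0: no, b/bb meet in 0. 0b->1: no, b/a meet in 1. Open state 2: 0b->2.
aa: 1a undefined. 1a->0: no, b/aab meet in 2. 1a->1: ok.
ab: 1b undefined. 1b->0: no, b/abb meet in 2. 1b->1: ok.
ba: 2a undefined. 2a->0: no, b/bab meet in 2. 2a->1: ok.
bb: 2b undefined. 2b->0: ok.
All examples now run through 3 states with every (state, symbol) defined. Accept strings end in {2}, Reject strings end in {0,1}; accept={2}.

states=3 start=0 accept={2} delta: 0a->1 0b->2 1a->1 1b->1 2a->1 2b->0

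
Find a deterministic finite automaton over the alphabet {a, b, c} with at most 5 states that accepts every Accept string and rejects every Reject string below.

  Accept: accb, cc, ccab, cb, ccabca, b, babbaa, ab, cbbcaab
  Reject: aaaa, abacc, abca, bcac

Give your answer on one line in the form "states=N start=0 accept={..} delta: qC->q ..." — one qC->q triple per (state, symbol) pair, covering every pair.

states=4 start=0 accept={1,2} delta: 0a->0 0b->1 0c->1 1a->1 1b->1 1c->2 2a->3 2b->1 2c->3 3a->1 3b->2 3c->0

Fold the examples into a partial DFA from state 0: repeatedly fix the first undefined (state, symbol) met by the shortest-then-alphabetical prefix, trying targets in increasing order and rejecting any under which an Accept and a Reject string meet in one state with the same remainder; add a state when all current targets are rejected. Accepting states are where Accept strings end.
a: 0a undefined. 0a->0: ok.
b: 0b undefined. 0b->0: no, cc/abacc meet in 0 with "cc" left. Open state 1: 0b->1.
c: 0c undefined. 0c->0: no, cc/aaaa meet in 0. 0c->1: ok.
ba: 1a undefined. 1a->0: no, cc/abacc meet in 1 with "c" left. 1a->1: ok.
bc: 1c undefined. 1c->0: no, accb/abacc meet in 1. 1c->1: no, cc/abacc meet in 1. Open state 2: 1c->2.
cb: 1b undefined. 1b->0: no, cb/aaaa meet in 0. 1b->1: ok.
bca: 2a undefined. 2a->0: no, ccab/bcac meet in 1. 2a->1: no, cc/bcac meet in 2. 2a->2: no, cc/abca meet in 2. Open state 3: 2a->3.
accb: 2b undefined. 2b->0: no, accb/aaaa meet in 0. 2b->1: ok.
bcac: 3c undefined. 3c->0: ok.
ccab: 3b undefined. 3b->0: no, ccab/aaaa meet in 0. 3b->1: no, ccabca/abca meet in 3. 3b->2: ok.
abacc: 2c undefined. 2c->0: no, ccabca/aaaa meet in 0. 2c->1: no, accb/abacc meet in 1. 2c->2: no, cc/abacc meet in 2. 2c->3: ok.
cbbcaa: 3a undefined. 3a->0: no, ccabca/aaaa meet in 0. 3a->1: ok.
All examples now run through 4 states with every (state, symbol) defined. Accept strings end in {1,2}, Reject strings end in {0,3}; accept={1,2}.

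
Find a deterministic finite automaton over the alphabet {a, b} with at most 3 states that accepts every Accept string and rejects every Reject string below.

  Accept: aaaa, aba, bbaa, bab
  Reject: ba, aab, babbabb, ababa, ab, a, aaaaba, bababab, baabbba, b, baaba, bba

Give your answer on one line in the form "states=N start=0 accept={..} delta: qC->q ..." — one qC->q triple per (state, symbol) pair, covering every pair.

State merging on the prefix tree: take the shortest (then alphabetical) example prefix whose next move is undefined and point that move at state 0, else 1, else 2, ...; a target is out if some Accept/Reject pair would then sit in one state with the same input left (inseparable). If every existing state is out, open a new one.
a: 0a undefined. 0a->0: no, aaaa/a meet in 0. Open state 1: 0a->1.
b: 0b undefined. 0b->0: no, bab/ab meet in 1 with "b" left. 0b->1: no, aba/bba meet in 1 with "ba" left. Open state 2: 0b->2.
aa: 1a undefined. 1a->0: ok.
ab: 1b undefined. 1b->0: no, aaaa/ab meet in 0. 1b->1: ok.
ba: 2a undefined. 2a->0: no, aaaa/ba meet in 0. 2a->1: no, bab/ba meet in 1. 2a->2: ok.
bb: 2b undefined. 2b->0: ok.
All examples now run through 3 states with every (state, symbol) defined. Accept strings end in {0}, Reject strings end in {1,2}; accept={0}.

states=3 start=0 accept={0} delta: 0a->1 0b->2 1a->0 1b->1 2a->2 2b->0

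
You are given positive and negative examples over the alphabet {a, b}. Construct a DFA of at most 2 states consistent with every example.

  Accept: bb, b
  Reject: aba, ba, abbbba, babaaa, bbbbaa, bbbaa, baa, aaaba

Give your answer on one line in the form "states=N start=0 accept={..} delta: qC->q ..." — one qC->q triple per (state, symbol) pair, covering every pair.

states=2 start=0 accept={1} delta: 0a->0 0b->1 1a->0 1b->1

Fold the examples into a partial DFA from state 0: repeatedly fix the first undefined (state, symbol) met by the shortest-then-alphabetical prefix, trying targets in increasing order and rejecting any under which an Accept and a Reject string meet in one state with the same remainder; add a state when all current targets are rejected. Accepting states are where Accept strings end.
a: 0a undefined. 0a->0: ok.
b: 0b undefined. 0b->0: no, bb/aba meet in 0. Open state 1: 0b->1.
ba: 1a undefined. 1a->0: ok.
bb: 1b undefined. 1b->0: no, bb/aba meet in 0. 1b->1: ok.
All examples now run through 2 states with every (state, symbol) defined. Accept strings end in {1}, Reject strings end in {0}; accept={1}.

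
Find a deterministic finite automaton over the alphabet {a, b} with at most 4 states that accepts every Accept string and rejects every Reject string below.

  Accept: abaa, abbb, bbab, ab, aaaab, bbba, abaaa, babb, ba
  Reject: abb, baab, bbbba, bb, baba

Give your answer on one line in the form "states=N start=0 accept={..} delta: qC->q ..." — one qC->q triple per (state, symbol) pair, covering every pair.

states=2 start=0 accept={1} delta: 0a->0 0b->1 1a->1 1b->0

Fold the examples into a partial DFA from state 0: repeatedly fix the first undefined (state, symbol) met by the shortest-then-alphabetical prefix, trying targets in increasing order and rejecting any under which an Accept and a Reject string meet in one state with the same remainder; add a state when all current targets are rejected. Accepting states are where Accept strings end.
a: 0a undefined. 0a->0: ok.
b: 0b undefined. 0b->0: no, abaa/abb meet in 0. Open state 1: 0b->1.
ba: 1a undefined. 1a->0: no, abaa/baba meet in 0. 1a->1: ok.
bb: 1b undefined. 1b->0: ok.
All examples now run through 2 states with every (state, symbol) defined. Accept strings end in {1}, Reject strings end in {0}; accept={1}.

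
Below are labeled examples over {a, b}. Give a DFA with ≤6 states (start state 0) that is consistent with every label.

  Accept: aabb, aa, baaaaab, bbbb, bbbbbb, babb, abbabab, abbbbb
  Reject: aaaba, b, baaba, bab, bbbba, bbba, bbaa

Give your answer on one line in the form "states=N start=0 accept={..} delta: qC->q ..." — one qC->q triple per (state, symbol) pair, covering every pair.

states=4 start=0 accept={0,3} delta: 0a->0 0b->1 1a->2 1b->3 2a->3 2b->1 3a->1 3b->3

Grow the machine one transition at a time. Run the examples from 0; the earliest place one falls off (shortest prefix, ties alphabetical) gets sent to the lowest-numbered state that keeps every Accept/Reject pair distinguishable — a pair clashes when both reach the same state with identical unread suffix — and to a fresh state only if none does.
a: 0a undefined. 0a->0: ok.
b: 0b undefined. 0b->0: no, aabb/aaaba meet in 0. Open state 1: 0b->1.
ba: 1a undefined. 1a->0: no, aa/aaaba meet in 0. 1a->1: no, aabb/bab meet in 1 with "b" left. Open state 2: 1a->2.
bb: 1b undefined. 1b->0: no, aabb/bbbba meet in 0. 1b->1: no, aabb/b meet in 1. 1b->2: no, aabb/aaaba meet in 2. Open state 3: 1b->3.
baa: 2a undefined. 2a->0: no, baaaaab/b meet in 1. 2a->1: no, baaaaab/bab meet in 2 with "b" left. 2a->2: no, baaaaab/bab meet in 2 with "b" left. 2a->3: ok.
bab: 2b undefined. 2b->0: no, aa/bab meet in 0. 2b->1: ok.
bba: 3a undefined. 3a->0: no, aa/bbaa meet in 0. 3a->1: ok.
bbb: 3b undefined. 3b->0: no, aa/baaba meet in 0. 3b->1: no, baaaaab/b meet in 1. 3b->2: no, aabb/baaba meet in 3. 3b->3: ok.
All examples now run through 4 states with every (state, symbol) defined. Accept strings end in {0,3}, Reject strings end in {1,2}; accept={0,3}.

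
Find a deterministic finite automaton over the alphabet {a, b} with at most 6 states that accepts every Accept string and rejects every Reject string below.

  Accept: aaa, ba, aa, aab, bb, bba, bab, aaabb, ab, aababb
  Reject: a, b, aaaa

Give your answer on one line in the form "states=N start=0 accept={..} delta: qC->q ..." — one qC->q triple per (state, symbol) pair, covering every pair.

states=3 start=0 accept={0,2} delta: 0a->1 0b->1 1a->2 1b->2 2a->0 2b->0

State merging on the prefix tree: take the shortest (then alphabetical) example prefix whose next move is undefined and point that move at state 0, else 1, else 2, ...; a target is out if some Accept/Reject pair would then sit in one state with the same input left (inseparable). If every existing state is out, open a new one.
a: 0a undefined. 0a->0: no, aaa/a meet in 0. Open state 1: 0a->1.
b: 0b undefined. 0b->0: no, ba/a meet in 1. 0b->1: ok.
aa: 1a undefined. 1a->0: no, aaa/a meet in 1. 1a->1: no, aaa/a meet in 1. Open state 2: 1a->2.
ab: 1b undefined. 1b->0: no, bba/a meet in 1. 1b->1: no, bb/a meet in 1. 1b->2: ok.
aaa: 2a undefined. 2a->0: ok.
aab: 2b undefined. 2b->0: ok.
All examples now run through 3 states with every (state, symbol) defined. Accept strings end in {0,2}, Reject strings end in {1}; accept={0,2}.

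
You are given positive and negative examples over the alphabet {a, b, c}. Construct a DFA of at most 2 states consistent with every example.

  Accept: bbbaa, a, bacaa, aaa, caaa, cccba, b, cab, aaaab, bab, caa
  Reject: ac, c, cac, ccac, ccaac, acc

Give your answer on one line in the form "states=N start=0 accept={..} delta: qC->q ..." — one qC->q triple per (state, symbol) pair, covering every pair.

Fold the examples into a partial DFA from state 0: repeatedly fix the first undefined (state, symbol) met by the shortest-then-alphabetical prefix, trying targets in increasing order and rejecting any under which an Accept and a Reject string meet in one state with the same remainder; add a state when all current targets are rejected. Accepting states are where Accept strings end.
a: 0a undefined. 0a->0: ok.
b: 0b undefined. 0b->0: ok.
c: 0c undefined. 0c->0: no, bbbaa/ac meet in 0. Open state 1: 0c->1.
ca: 1a undefined. 1a->0: ok.
cc: 1c undefined. 1c->0: no, bbbaa/acc meet in 0. 1c->1: ok.
cccb: 1b undefined. 1b->0: ok.
All examples now run through 2 states with every (state, symbol) defined. Accept strings end in {0}, Reject strings end in {1}; accept={0}.

states=2 start=0 accept={0} delta: 0a->0 0b->0 0c->1 1a->0 1b->0 1c->1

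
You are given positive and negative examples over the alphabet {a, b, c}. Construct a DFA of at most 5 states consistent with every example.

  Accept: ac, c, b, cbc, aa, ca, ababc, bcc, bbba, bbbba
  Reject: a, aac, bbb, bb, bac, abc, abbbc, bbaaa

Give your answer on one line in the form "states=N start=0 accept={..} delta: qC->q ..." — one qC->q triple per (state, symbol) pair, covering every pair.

states=5 start=0 accept={0,2} delta: 0a->1 0b->2 0c->2 1a->2 1b->2 1c->0 2a->2 2b->3 2c->1 3a->3 3b->4 3c->0 4a->0 4b->1 4c->1

Fold the examples into a partial DFA from state 0: repeatedly fix the first undefined (state, symbol) met by the shortest-then-alphabetical prefix, trying targets in increasing order and rejecting any under which an Accept and a Reject string meet in one state with the same remainder; add a state when all current targets are rejected. Accepting states are where Accept strings end.
a: 0a undefined. 0a->0: no, ac/aac meet in 0 with "c" left. Open state 1: 0a->1.
b: 0b undefined. 0b->0: no, ac/bac meet in 1 with "c" left. 0b->1: no, b/a meet in 1. Open state 2: 0b->2.
c: 0c undefined. 0c->0: no, ca/a meet in 1. 0c->1: no, c/a meet in 1. 0c->2: ok.
aa: 1a undefined. 1a->0: no, c/aac meet in 2. 1a->1: no, ac/aac meet in 1 with "c" left. 1a->2: ok.
ab: 1b undefined. 1b->0: no, c/abc meet in 2. 1b->1: no, ac/abc meet in 1 with "c" left. 1b->2: ok.
ac: 1c undefined. 1c->0: ok.
ba: 2a undefined. 2a->0: no, c/bac meet in 2. 2a->1: no, ac/bac meet in 0. 2a->2: ok.
bb: 2b undefined. 2b->0: no, ac/bb meet in 0. 2b->1: no, c/bbb meet in 2. 2b->2: no, c/bbb meet in 2. Open state 3: 2b->3.
bc: 2c undefined. 2c->0: no, ac/aac meet in 0. 2c->1: ok.
bba: 3a undefined. 3a->0: no, c/bbaaa meet in 2. 3a->1: no, c/bbaaa meet in 2. 3a->2: no, c/bbaaa meet in 2. 3a->3: ok.
bbb: 3b undefined. 3b->0: no, ac/bbb meet in 0. 3b->1: no, ac/abbbc meet in 0. 3b->2: no, c/bbb meet in 2. 3b->3: no, cbc/abbbc meet in 3 with "c" left. Open state 4: 3b->4.
cbc: 3c undefined. 3c->0: ok.
bbba: 4a undefined. 4a->0: ok.
bbbb: 4b undefined. 4b->0: no, bbbba/a meet in 1. 4b->1: ok.
abbbc: 4c undefined. 4c->0: no, ac/abbbc meet in 0. 4c->1: ok.
All examples now run through 5 states with every (state, symbol) defined. Accept strings end in {0,2}, Reject strings end in {1,3,4}; accept={0,2}.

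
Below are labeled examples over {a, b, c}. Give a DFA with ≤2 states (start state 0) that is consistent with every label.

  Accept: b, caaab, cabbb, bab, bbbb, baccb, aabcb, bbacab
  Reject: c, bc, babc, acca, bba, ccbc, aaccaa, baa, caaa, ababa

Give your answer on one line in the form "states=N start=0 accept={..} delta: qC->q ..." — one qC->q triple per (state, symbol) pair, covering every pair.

Fold the examples into a partial DFA from state 0: repeatedly fix the first undefined (state, symbol) met by the shortest-then-alphabetical prefix, trying targets in increasing order and rejecting any under which an Accept and a Reject string meet in one state with the same remainder; add a state when all current targets are rejected. Accepting states are where Accept strings end.
a: 0a undefined. 0a->0: ok.
b: 0b undefined. 0b->0: no, b/bba meet in 0. Open state 1: 0b->1.
c: 0c undefined. 0c->0: ok.
ba: 1a undefined. 1a->0: ok.
bb: 1b undefined. 1b->0: no, bbbb/c meet in 0. 1b->1: ok.
bc: 1c undefined. 1c->0: ok.
All examples now run through 2 states with every (state, symbol) defined. Accept strings end in {1}, Reject strings end in {0}; accept={1}.

states=2 start=0 accept={1} delta: 0a->0 0b->1 0c->0 1a->0 1b->1 1c->0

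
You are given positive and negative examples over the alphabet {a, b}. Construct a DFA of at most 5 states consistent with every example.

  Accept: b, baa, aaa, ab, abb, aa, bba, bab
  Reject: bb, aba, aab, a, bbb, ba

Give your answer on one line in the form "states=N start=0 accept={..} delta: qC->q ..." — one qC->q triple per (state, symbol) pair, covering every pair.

Grow the machine one transition at a time. Run the examples from 0; the earliest place one falls off (shortest prefix, ties alphabetical) gets sent to the lowest-numbered state that keeps every Accept/Reject pair distinguishable — a pair clashes when both reach the same state with identical unread suffix — and to a fresh state only if none does.
a: 0a undefined. 0a->0: no, b/aab meet in 0 with "b" left. Open state 1: 0a->1.
b: 0b undefined. 0b->0: no, b/bb meet in 0. 0b->1: no, b/a meet in 1. Open state 2: 0b->2.
aa: 1a undefined. 1a->0: no, b/aab meet in 2. 1a->1: no, aaa/a meet in 1. 1a->2: no, aaa/ba meet in 2 with "a" left. Open state 3: 1a->3.
ab: 1b undefined. 1b->0: ok.
ba: 2a undefined. 2a->0: no, baa/aba meet in 1. 2a->1: ok.
bb: 2b undefined. 2b->0: no, b/bbb meet in 2. 2b->1: no, ab/bbb meet in 0. 2b->2: no, b/bb meet in 2. 2b->3: no, baa/bb meet in 3. Open state 4: 2b->4.
aaa: 3a undefined. 3a->0: ok.
aab: 3b undefined. 3b->0: no, aaa/aab meet in 0. 3b->1: ok.
bba: 4a undefined. 4a->0: ok.
bbb: 4b undefined. 4b->0: no, aaa/bbb meet in 0. 4b->1: ok.
All examples now run through 5 states with every (state, symbol) defined. Accept strings end in {0,2,3}, Reject strings end in {1,4}; accept={0,2,3}.

states=5 start=0 accept={0,2,3} delta: 0a->1 0b->2 1a->3 1b->0 2a->1 2b->4 3a->0 3b->1 4a->0 4b->1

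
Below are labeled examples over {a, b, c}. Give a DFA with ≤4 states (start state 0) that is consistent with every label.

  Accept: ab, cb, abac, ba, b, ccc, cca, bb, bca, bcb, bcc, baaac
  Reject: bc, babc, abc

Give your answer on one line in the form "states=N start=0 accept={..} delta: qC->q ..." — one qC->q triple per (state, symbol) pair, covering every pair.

Fold the examples into a partial DFA from state 0: repeatedly fix the first undefined (state, symbol) met by the shortest-then-alphabetical prefix, trying targets in increasing order and rejecting any under which an Accept and a Reject string meet in one state with the same remainder; add a state when all current targets are rejected. Accepting states are where Accept strings end.
a: 0a undefined. 0a->0: ok.
b: 0b undefined. 0b->0: no, abac/bc meet in 0 with "c" left. Open state 1: 0b->1.
c: 0c undefined. 0c->0: ok.
ba: 1a undefined. 1a->0: ok.
bb: 1b undefined. 1b->0: ok.
bc: 1c undefined. 1c->0: no, abac/bc meet in 0. 1c->1: no, ab/bc meet in 1. Open state 2: 1c->2.
bca: 2a undefined. 2a->0: ok.
bcb: 2b undefined. 2b->0: ok.
bcc: 2c undefined. 2c->0: ok.
All examples now run through 3 states with every (state, symbol) defined. Accept strings end in {0,1}, Reject strings end in {2}; accept={0,1}.

states=3 start=0 accept={0,1} delta: 0a->0 0b->1 0c->0 1a->0 1b->0 1c->2 2a->0 2b->0 2c->0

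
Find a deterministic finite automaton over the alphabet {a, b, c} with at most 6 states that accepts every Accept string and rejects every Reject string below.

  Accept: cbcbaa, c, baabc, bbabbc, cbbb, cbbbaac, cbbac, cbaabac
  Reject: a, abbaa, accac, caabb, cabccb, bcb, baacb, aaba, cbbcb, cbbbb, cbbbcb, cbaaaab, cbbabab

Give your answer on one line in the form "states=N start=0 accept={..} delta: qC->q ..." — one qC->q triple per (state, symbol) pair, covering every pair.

State merging on the prefix tree: take the shortest (then alphabetical) example prefix whose next move is undefined and point that move at state 0, else 1, else 2, ...; a target is out if some Accept/Reject pair would then sit in one state with the same input left (inseparable). If every existing state is out, open a new one.
a: 0a undefined. 0a->0: ok.
b: 0b undefined. 0b->0: ok.
c: 0c undefined. 0c->0: no, cbcbaa/a meet in 0. Open state 1: 0c->1.
ca: 1a undefined. 1a->0: ok.
cb: 1b undefined. 1b->0: no, cbcbaa/a meet in 0. 1b->1: no, c/bcb meet in 1. Open state 2: 1b->2.
acc: 1c undefined. 1c->0: no, c/accac meet in 1. 1c->1: no, c/accac meet in 1. 1c->2: ok.
cba: 2a undefined. 2a->0: no, c/accac meet in 1. 2a->1: ok.
cbb: 2b undefined. 2b->0: no, cbbb/a meet in 0. 2b->1: no, c/cabccb meet in 1. 2b->2: no, cbbb/accac meet in 2. Open state 3: 2b->3.
cbc: 2c undefined. 2c->0: no, cbcbaa/a meet in 0. 2c->1: no, cbcbaa/a meet in 0. 2c->2: ok.
cbba: 3a undefined. 3a->0: no, cbcbaa/a meet in 0. 3a->1: no, cbcbaa/a meet in 0. 3a->2: no, cbbac/accac meet in 2. 3a->3: no, cbcbaa/cabccb meet in 3. Open state 4: 3a->4.
cbbb: 3b undefined. 3b->0: no, cbbb/a meet in 0. 3b->1: ok.
cbbc: 3c undefined. 3c->0: ok.
cbbab: 4b undefined. 4b->0: ok.
cbbac: 4c undefined. 4c->0: no, cbbac/a meet in 0. 4c->1: ok.
cbcbaa: 4a undefined. 4a->0: no, cbcbaa/a meet in 0. 4a->1: ok.
All examples now run through 5 states with every (state, symbol) defined. Accept strings end in {1}, Reject strings end in {0,2,3}; accept={1}.

states=5 start=0 accept={1} delta: 0a->0 0b->0 0c->1 1a->0 1b->2 1c->2 2a->1 2b->3 2c->2 3a->4 3b->1 3c->0 4a->1 4b->0 4c->1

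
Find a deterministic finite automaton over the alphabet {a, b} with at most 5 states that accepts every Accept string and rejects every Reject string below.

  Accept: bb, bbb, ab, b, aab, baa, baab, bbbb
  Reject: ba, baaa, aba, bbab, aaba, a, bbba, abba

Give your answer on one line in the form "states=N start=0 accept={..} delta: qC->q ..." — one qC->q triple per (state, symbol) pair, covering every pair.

states=3 start=0 accept={1} delta: 0a->0 0b->1 1a->2 1b->1 2a->1 2b->0

Grow the machine one transition at a time. Run the examples from 0; the earliest place one falls off (shortest prefix, ties alphabetical) gets sent to the lowest-numbered state that keeps every Accept/Reject pair distinguishable — a pair clashes when both reach the same state with identical unread suffix — and to a fresh state only if none does.
a: 0a undefined. 0a->0: ok.
b: 0b undefined. 0b->0: no, bb/ba meet in 0. Open state 1: 0b->1.
ba: 1a undefined. 1a->0: no, baa/ba meet in 0. 1a->1: no, ab/ba meet in 1. Open state 2: 1a->2.
bb: 1b undefined. 1b->0: no, bb/a meet in 0. 1b->1: ok.
baa: 2a undefined. 2a->0: no, baa/baaa meet in 0. 2a->1: ok.
bbab: 2b undefined. 2b->0: ok.
All examples now run through 3 states with every (state, symbol) defined. Accept strings end in {1}, Reject strings end in {0,2}; accept={1}.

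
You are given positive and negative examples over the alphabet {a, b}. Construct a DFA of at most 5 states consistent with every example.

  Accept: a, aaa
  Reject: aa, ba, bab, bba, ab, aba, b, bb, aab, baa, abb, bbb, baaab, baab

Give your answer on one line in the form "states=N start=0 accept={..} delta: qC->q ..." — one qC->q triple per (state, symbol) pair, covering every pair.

states=3 start=0 accept={1} delta: 0a->1 0b->2 1a->0 1b->2 2a->2 2b->2

Fold the examples into a partial DFA from state 0: repeatedly fix the first undefined (state, symbol) met by the shortest-then-alphabetical prefix, trying targets in increasing order and rejecting any under which an Accept and a Reject string meet in one state with the same remainder; add a state when all current targets are rejected. Accepting states are where Accept strings end.
a: 0a undefined. 0a->0: no, a/aa meet in 0. Open state 1: 0a->1.
b: 0b undefined. 0b->0: no, a/ba meet in 1. 0b->1: no, a/b meet in 1. Open state 2: 0b->2.
aa: 1a undefined. 1a->0: ok.
ab: 1b undefined. 1b->0: no, a/aba meet in 1. 1b->1: no, a/ab meet in 1. 1b->2: ok.
ba: 2a undefined. 2a->0: no, a/baa meet in 1. 2a->1: no, a/ba meet in 1. 2a->2: ok.
bb: 2b undefined. 2b->0: no, a/bba meet in 1. 2b->1: no, a/bab meet in 1. 2b->2: ok.
All examples now run through 3 states with every (state, symbol) defined. Accept strings end in {1}, Reject strings end in {0,2}; accept={1}.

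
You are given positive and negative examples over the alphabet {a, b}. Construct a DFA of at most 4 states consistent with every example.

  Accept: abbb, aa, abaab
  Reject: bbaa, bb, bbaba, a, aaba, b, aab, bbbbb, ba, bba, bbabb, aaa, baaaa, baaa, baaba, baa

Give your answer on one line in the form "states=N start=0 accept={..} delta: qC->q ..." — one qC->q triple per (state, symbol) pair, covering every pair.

states=4 start=0 accept={0} delta: 0a->1 0b->2 1a->0 1b->2 2a->3 2b->3 3a->3 3b->0

Fold the examples into a partial DFA from state 0: repeatedly fix the first undefined (state, symbol) met by the shortest-then-alphabetical prefix, trying targets in increasing order and rejecting any under which an Accept and a Reject string meet in one state with the same remainder; add a state when all current targets are rejected. Accepting states are where Accept strings end.
a: 0a undefined. 0a->0: no, aa/a meet in 0. Open state 1: 0a->1.
b: 0b undefined. 0b->0: no, aa/bbaa meet in 1 with "a" left. 0b->1: no, aa/ba meet in 1 with "a" left. Open state 2: 0b->2.
aa: 1a undefined. 1a->0: ok.
ab: 1b undefined. 1b->0: no, abbb/bb meet in 2 with "b" left. 1b->1: no, abbb/a meet in 1. 1b->2: ok.
ba: 2a undefined. 2a->0: no, aa/aaba meet in 0. 2a->1: no, aa/baaaa meet in 0. 2a->2: no, abaab/bb meet in 2 with "b" left. Open state 3: 2a->3.
bb: 2b undefined. 2b->0: no, abbb/b meet in 2. 2b->1: no, abbb/b meet in 2. 2b->2: no, abbb/bb meet in 2. 2b->3: ok.
baa: 3a undefined. 3a->0: no, aa/bba meet in 0. 3a->1: no, aa/bbaa meet in 0. 3a->2: no, abbb/bbabb meet in 3 with "b" left. 3a->3: ok.
bbb: 3b undefined. 3b->0: ok.
All examples now run through 4 states with every (state, symbol) defined. Accept strings end in {0}, Reject strings end in {1,2,3}; accept={0}.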